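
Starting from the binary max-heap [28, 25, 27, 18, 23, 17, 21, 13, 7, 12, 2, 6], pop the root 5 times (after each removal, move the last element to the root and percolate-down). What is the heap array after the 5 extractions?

[18, 13, 17, 2, 12, 7, 6]

extract-max #1 returns 28:
  remove root 28; move last element 6 to root → [6, 25, 27, 18, 23, 17, 21, 13, 7, 12, 2]
  6 vs larger child 27 at index 2, swap → [27, 25, 6, 18, 23, 17, 21, 13, 7, 12, 2]
  6 vs larger child 21 at index 6, swap → [27, 25, 21, 18, 23, 17, 6, 13, 7, 12, 2]
extract-max #2 returns 27:
  remove root 27; move last element 2 to root → [2, 25, 21, 18, 23, 17, 6, 13, 7, 12]
  2 vs larger child 25 at index 1, swap → [25, 2, 21, 18, 23, 17, 6, 13, 7, 12]
  2 vs larger child 23 at index 4, swap → [25, 23, 21, 18, 2, 17, 6, 13, 7, 12]
  2 vs only child 12 at index 9, swap → [25, 23, 21, 18, 12, 17, 6, 13, 7, 2]
extract-max #3 returns 25:
  remove root 25; move last element 2 to root → [2, 23, 21, 18, 12, 17, 6, 13, 7]
  2 vs larger child 23 at index 1, swap → [23, 2, 21, 18, 12, 17, 6, 13, 7]
  2 vs larger child 18 at index 3, swap → [23, 18, 21, 2, 12, 17, 6, 13, 7]
  2 vs larger child 13 at index 7, swap → [23, 18, 21, 13, 12, 17, 6, 2, 7]
extract-max #4 returns 23:
  remove root 23; move last element 7 to root → [7, 18, 21, 13, 12, 17, 6, 2]
  7 vs larger child 21 at index 2, swap → [21, 18, 7, 13, 12, 17, 6, 2]
  7 vs larger child 17 at index 5, swap → [21, 18, 17, 13, 12, 7, 6, 2]
extract-max #5 returns 21:
  remove root 21; move last element 2 to root → [2, 18, 17, 13, 12, 7, 6]
  2 vs larger child 18 at index 1, swap → [18, 2, 17, 13, 12, 7, 6]
  2 vs larger child 13 at index 3, swap → [18, 13, 17, 2, 12, 7, 6]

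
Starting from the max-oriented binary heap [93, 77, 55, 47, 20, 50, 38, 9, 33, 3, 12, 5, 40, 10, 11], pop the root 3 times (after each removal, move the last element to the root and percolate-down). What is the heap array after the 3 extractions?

[50, 47, 40, 33, 20, 10, 38, 9, 11, 3, 12, 5]

extract-max #1 returns 93:
  remove root 93; move last element 11 to root → [11, 77, 55, 47, 20, 50, 38, 9, 33, 3, 12, 5, 40, 10]
  11 vs larger child 77 at index 1, swap → [77, 11, 55, 47, 20, 50, 38, 9, 33, 3, 12, 5, 40, 10]
  11 vs larger child 47 at index 3, swap → [77, 47, 55, 11, 20, 50, 38, 9, 33, 3, 12, 5, 40, 10]
  11 vs larger child 33 at index 8, swap → [77, 47, 55, 33, 20, 50, 38, 9, 11, 3, 12, 5, 40, 10]
extract-max #2 returns 77:
  remove root 77; move last element 10 to root → [10, 47, 55, 33, 20, 50, 38, 9, 11, 3, 12, 5, 40]
  10 vs larger child 55 at index 2, swap → [55, 47, 10, 33, 20, 50, 38, 9, 11, 3, 12, 5, 40]
  10 vs larger child 50 at index 5, swap → [55, 47, 50, 33, 20, 10, 38, 9, 11, 3, 12, 5, 40]
  10 vs larger child 40 at index 12, swap → [55, 47, 50, 33, 20, 40, 38, 9, 11, 3, 12, 5, 10]
extract-max #3 returns 55:
  remove root 55; move last element 10 to root → [10, 47, 50, 33, 20, 40, 38, 9, 11, 3, 12, 5]
  10 vs larger child 50 at index 2, swap → [50, 47, 10, 33, 20, 40, 38, 9, 11, 3, 12, 5]
  10 vs larger child 40 at index 5, swap → [50, 47, 40, 33, 20, 10, 38, 9, 11, 3, 12, 5]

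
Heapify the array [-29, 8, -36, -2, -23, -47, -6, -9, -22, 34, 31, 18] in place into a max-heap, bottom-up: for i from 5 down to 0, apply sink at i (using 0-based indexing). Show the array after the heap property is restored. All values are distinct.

sift down from index 5:
  -47 vs only child 18 at index 11, swap → [-29, 8, -36, -2, -23, 18, -6, -9, -22, 34, 31, -47]
sift down from index 4:
  -23 vs larger child 34 at index 9, swap → [-29, 8, -36, -2, 34, 18, -6, -9, -22, -23, 31, -47]
sift down from index 3: already satisfies heap property
sift down from index 2:
  -36 vs larger child 18 at index 5, swap → [-29, 8, 18, -2, 34, -36, -6, -9, -22, -23, 31, -47]
sift down from index 1:
  8 vs larger child 34 at index 4, swap → [-29, 34, 18, -2, 8, -36, -6, -9, -22, -23, 31, -47]
  8 vs larger child 31 at index 10, swap → [-29, 34, 18, -2, 31, -36, -6, -9, -22, -23, 8, -47]
sift down from index 0:
  -29 vs larger child 34 at index 1, swap → [34, -29, 18, -2, 31, -36, -6, -9, -22, -23, 8, -47]
  -29 vs larger child 31 at index 4, swap → [34, 31, 18, -2, -29, -36, -6, -9, -22, -23, 8, -47]
  -29 vs larger child 8 at index 10, swap → [34, 31, 18, -2, 8, -36, -6, -9, -22, -23, -29, -47]

[34, 31, 18, -2, 8, -36, -6, -9, -22, -23, -29, -47]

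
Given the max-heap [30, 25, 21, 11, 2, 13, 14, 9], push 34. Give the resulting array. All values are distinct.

append 34 at index 8 → [30, 25, 21, 11, 2, 13, 14, 9, 34]
34 > parent 11 at index 3, swap → [30, 25, 21, 34, 2, 13, 14, 9, 11]
34 > parent 25 at index 1, swap → [30, 34, 21, 25, 2, 13, 14, 9, 11]
34 > parent 30 at index 0, swap → [34, 30, 21, 25, 2, 13, 14, 9, 11]

[34, 30, 21, 25, 2, 13, 14, 9, 11]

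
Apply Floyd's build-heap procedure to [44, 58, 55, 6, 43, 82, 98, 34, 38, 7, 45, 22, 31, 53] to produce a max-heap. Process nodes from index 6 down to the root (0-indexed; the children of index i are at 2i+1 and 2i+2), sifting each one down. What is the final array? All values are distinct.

[98, 58, 82, 38, 45, 44, 55, 34, 6, 7, 43, 22, 31, 53]

sift down from index 6: already satisfies heap property
sift down from index 5: already satisfies heap property
sift down from index 4:
  43 vs larger child 45 at index 10, swap → [44, 58, 55, 6, 45, 82, 98, 34, 38, 7, 43, 22, 31, 53]
sift down from index 3:
  6 vs larger child 38 at index 8, swap → [44, 58, 55, 38, 45, 82, 98, 34, 6, 7, 43, 22, 31, 53]
sift down from index 2:
  55 vs larger child 98 at index 6, swap → [44, 58, 98, 38, 45, 82, 55, 34, 6, 7, 43, 22, 31, 53]
sift down from index 1: already satisfies heap property
sift down from index 0:
  44 vs larger child 98 at index 2, swap → [98, 58, 44, 38, 45, 82, 55, 34, 6, 7, 43, 22, 31, 53]
  44 vs larger child 82 at index 5, swap → [98, 58, 82, 38, 45, 44, 55, 34, 6, 7, 43, 22, 31, 53]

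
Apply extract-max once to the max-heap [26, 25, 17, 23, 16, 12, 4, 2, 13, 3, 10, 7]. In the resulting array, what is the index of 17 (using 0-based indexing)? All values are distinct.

remove root 26; move last element 7 to root → [7, 25, 17, 23, 16, 12, 4, 2, 13, 3, 10]
7 vs larger child 25 at index 1, swap → [25, 7, 17, 23, 16, 12, 4, 2, 13, 3, 10]
7 vs larger child 23 at index 3, swap → [25, 23, 17, 7, 16, 12, 4, 2, 13, 3, 10]
7 vs larger child 13 at index 8, swap → [25, 23, 17, 13, 16, 12, 4, 2, 7, 3, 10]
resulting array: [25, 23, 17, 13, 16, 12, 4, 2, 7, 3, 10]

2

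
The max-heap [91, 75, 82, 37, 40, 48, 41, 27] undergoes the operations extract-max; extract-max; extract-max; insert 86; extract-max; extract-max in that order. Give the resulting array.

[41, 40, 27, 37]

extract-max → returns 91:
  remove root 91; move last element 27 to root → [27, 75, 82, 37, 40, 48, 41]
  27 vs larger child 82 at index 2, swap → [82, 75, 27, 37, 40, 48, 41]
  27 vs larger child 48 at index 5, swap → [82, 75, 48, 37, 40, 27, 41]
extract-max → returns 82:
  remove root 82; move last element 41 to root → [41, 75, 48, 37, 40, 27]
  41 vs larger child 75 at index 1, swap → [75, 41, 48, 37, 40, 27]
extract-max → returns 75:
  remove root 75; move last element 27 to root → [27, 41, 48, 37, 40]
  27 vs larger child 48 at index 2, swap → [48, 41, 27, 37, 40]
insert 86:
  append 86 at index 5 → [48, 41, 27, 37, 40, 86]
  86 > parent 27 at index 2, swap → [48, 41, 86, 37, 40, 27]
  86 > parent 48 at index 0, swap → [86, 41, 48, 37, 40, 27]
extract-max → returns 86:
  remove root 86; move last element 27 to root → [27, 41, 48, 37, 40]
  27 vs larger child 48 at index 2, swap → [48, 41, 27, 37, 40]
extract-max → returns 48:
  remove root 48; move last element 40 to root → [40, 41, 27, 37]
  40 vs larger child 41 at index 1, swap → [41, 40, 27, 37]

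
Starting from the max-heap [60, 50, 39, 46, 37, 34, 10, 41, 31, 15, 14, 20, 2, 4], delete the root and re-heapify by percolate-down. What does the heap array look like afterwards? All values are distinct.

[50, 46, 39, 41, 37, 34, 10, 4, 31, 15, 14, 20, 2]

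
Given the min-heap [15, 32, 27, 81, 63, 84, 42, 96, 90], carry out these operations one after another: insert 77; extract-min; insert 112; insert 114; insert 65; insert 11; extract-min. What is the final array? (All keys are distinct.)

[27, 32, 42, 81, 63, 65, 77, 96, 90, 112, 114, 84]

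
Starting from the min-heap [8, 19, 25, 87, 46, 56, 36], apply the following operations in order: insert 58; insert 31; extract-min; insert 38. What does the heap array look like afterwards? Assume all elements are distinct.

[19, 31, 25, 38, 46, 56, 36, 87, 58]

insert 58:
  append 58 at index 7 → [8, 19, 25, 87, 46, 56, 36, 58]
  58 < parent 87 at index 3, swap → [8, 19, 25, 58, 46, 56, 36, 87]
insert 31:
  append 31 at index 8 → [8, 19, 25, 58, 46, 56, 36, 87, 31]
  31 < parent 58 at index 3, swap → [8, 19, 25, 31, 46, 56, 36, 87, 58]
extract-min → returns 8:
  remove root 8; move last element 58 to root → [58, 19, 25, 31, 46, 56, 36, 87]
  58 vs smaller child 19 at index 1, swap → [19, 58, 25, 31, 46, 56, 36, 87]
  58 vs smaller child 31 at index 3, swap → [19, 31, 25, 58, 46, 56, 36, 87]
insert 38:
  append 38 at index 8 → [19, 31, 25, 58, 46, 56, 36, 87, 38]
  38 < parent 58 at index 3, swap → [19, 31, 25, 38, 46, 56, 36, 87, 58]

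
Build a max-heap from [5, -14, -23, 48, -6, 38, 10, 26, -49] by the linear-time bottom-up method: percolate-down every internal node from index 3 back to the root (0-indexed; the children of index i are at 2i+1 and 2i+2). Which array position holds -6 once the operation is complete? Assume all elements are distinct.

sift down from index 3: already satisfies heap property
sift down from index 2:
  -23 vs larger child 38 at index 5, swap → [5, -14, 38, 48, -6, -23, 10, 26, -49]
sift down from index 1:
  -14 vs larger child 48 at index 3, swap → [5, 48, 38, -14, -6, -23, 10, 26, -49]
  -14 vs larger child 26 at index 7, swap → [5, 48, 38, 26, -6, -23, 10, -14, -49]
sift down from index 0:
  5 vs larger child 48 at index 1, swap → [48, 5, 38, 26, -6, -23, 10, -14, -49]
  5 vs larger child 26 at index 3, swap → [48, 26, 38, 5, -6, -23, 10, -14, -49]
resulting array: [48, 26, 38, 5, -6, -23, 10, -14, -49]

4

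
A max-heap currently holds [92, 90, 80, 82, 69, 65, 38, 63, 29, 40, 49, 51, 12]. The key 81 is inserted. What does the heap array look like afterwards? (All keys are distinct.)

append 81 at index 13 → [92, 90, 80, 82, 69, 65, 38, 63, 29, 40, 49, 51, 12, 81]
81 > parent 38 at index 6, swap → [92, 90, 80, 82, 69, 65, 81, 63, 29, 40, 49, 51, 12, 38]
81 > parent 80 at index 2, swap → [92, 90, 81, 82, 69, 65, 80, 63, 29, 40, 49, 51, 12, 38]

[92, 90, 81, 82, 69, 65, 80, 63, 29, 40, 49, 51, 12, 38]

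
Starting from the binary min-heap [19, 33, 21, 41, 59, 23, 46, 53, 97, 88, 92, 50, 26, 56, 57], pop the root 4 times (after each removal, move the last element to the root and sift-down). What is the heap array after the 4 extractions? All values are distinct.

[33, 41, 46, 53, 59, 50, 57, 56, 97, 88, 92]

extract-min #1 returns 19:
  remove root 19; move last element 57 to root → [57, 33, 21, 41, 59, 23, 46, 53, 97, 88, 92, 50, 26, 56]
  57 vs smaller child 21 at index 2, swap → [21, 33, 57, 41, 59, 23, 46, 53, 97, 88, 92, 50, 26, 56]
  57 vs smaller child 23 at index 5, swap → [21, 33, 23, 41, 59, 57, 46, 53, 97, 88, 92, 50, 26, 56]
  57 vs smaller child 26 at index 12, swap → [21, 33, 23, 41, 59, 26, 46, 53, 97, 88, 92, 50, 57, 56]
extract-min #2 returns 21:
  remove root 21; move last element 56 to root → [56, 33, 23, 41, 59, 26, 46, 53, 97, 88, 92, 50, 57]
  56 vs smaller child 23 at index 2, swap → [23, 33, 56, 41, 59, 26, 46, 53, 97, 88, 92, 50, 57]
  56 vs smaller child 26 at index 5, swap → [23, 33, 26, 41, 59, 56, 46, 53, 97, 88, 92, 50, 57]
  56 vs smaller child 50 at index 11, swap → [23, 33, 26, 41, 59, 50, 46, 53, 97, 88, 92, 56, 57]
extract-min #3 returns 23:
  remove root 23; move last element 57 to root → [57, 33, 26, 41, 59, 50, 46, 53, 97, 88, 92, 56]
  57 vs smaller child 26 at index 2, swap → [26, 33, 57, 41, 59, 50, 46, 53, 97, 88, 92, 56]
  57 vs smaller child 46 at index 6, swap → [26, 33, 46, 41, 59, 50, 57, 53, 97, 88, 92, 56]
extract-min #4 returns 26:
  remove root 26; move last element 56 to root → [56, 33, 46, 41, 59, 50, 57, 53, 97, 88, 92]
  56 vs smaller child 33 at index 1, swap → [33, 56, 46, 41, 59, 50, 57, 53, 97, 88, 92]
  56 vs smaller child 41 at index 3, swap → [33, 41, 46, 56, 59, 50, 57, 53, 97, 88, 92]
  56 vs smaller child 53 at index 7, swap → [33, 41, 46, 53, 59, 50, 57, 56, 97, 88, 92]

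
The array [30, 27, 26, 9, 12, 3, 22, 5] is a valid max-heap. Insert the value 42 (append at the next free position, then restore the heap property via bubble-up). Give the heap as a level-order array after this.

append 42 at index 8 → [30, 27, 26, 9, 12, 3, 22, 5, 42]
42 > parent 9 at index 3, swap → [30, 27, 26, 42, 12, 3, 22, 5, 9]
42 > parent 27 at index 1, swap → [30, 42, 26, 27, 12, 3, 22, 5, 9]
42 > parent 30 at index 0, swap → [42, 30, 26, 27, 12, 3, 22, 5, 9]

[42, 30, 26, 27, 12, 3, 22, 5, 9]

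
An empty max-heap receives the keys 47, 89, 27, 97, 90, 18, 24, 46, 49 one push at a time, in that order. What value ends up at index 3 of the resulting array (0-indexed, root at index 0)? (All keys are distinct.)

49

Insert 47:
  append 47 at index 0 → [47] (no swap needed)
Insert 89:
  append 89 at index 1 → [47, 89]
  89 > parent 47 at index 0, swap → [89, 47]
Insert 27:
  append 27 at index 2 → [89, 47, 27] (no swap needed)
Insert 97:
  append 97 at index 3 → [89, 47, 27, 97]
  97 > parent 47 at index 1, swap → [89, 97, 27, 47]
  97 > parent 89 at index 0, swap → [97, 89, 27, 47]
Insert 90:
  append 90 at index 4 → [97, 89, 27, 47, 90]
  90 > parent 89 at index 1, swap → [97, 90, 27, 47, 89]
Insert 18:
  append 18 at index 5 → [97, 90, 27, 47, 89, 18] (no swap needed)
Insert 24:
  append 24 at index 6 → [97, 90, 27, 47, 89, 18, 24] (no swap needed)
Insert 46:
  append 46 at index 7 → [97, 90, 27, 47, 89, 18, 24, 46] (no swap needed)
Insert 49:
  append 49 at index 8 → [97, 90, 27, 47, 89, 18, 24, 46, 49]
  49 > parent 47 at index 3, swap → [97, 90, 27, 49, 89, 18, 24, 46, 47]
resulting array: [97, 90, 27, 49, 89, 18, 24, 46, 47]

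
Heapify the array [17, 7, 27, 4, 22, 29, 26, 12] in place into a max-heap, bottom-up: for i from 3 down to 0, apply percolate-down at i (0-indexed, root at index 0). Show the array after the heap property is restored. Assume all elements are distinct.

[29, 22, 27, 12, 7, 17, 26, 4]

sift down from index 3:
  4 vs only child 12 at index 7, swap → [17, 7, 27, 12, 22, 29, 26, 4]
sift down from index 2:
  27 vs larger child 29 at index 5, swap → [17, 7, 29, 12, 22, 27, 26, 4]
sift down from index 1:
  7 vs larger child 22 at index 4, swap → [17, 22, 29, 12, 7, 27, 26, 4]
sift down from index 0:
  17 vs larger child 29 at index 2, swap → [29, 22, 17, 12, 7, 27, 26, 4]
  17 vs larger child 27 at index 5, swap → [29, 22, 27, 12, 7, 17, 26, 4]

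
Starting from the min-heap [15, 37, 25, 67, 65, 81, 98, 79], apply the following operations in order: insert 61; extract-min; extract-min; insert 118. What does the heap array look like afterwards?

insert 61:
  append 61 at index 8 → [15, 37, 25, 67, 65, 81, 98, 79, 61]
  61 < parent 67 at index 3, swap → [15, 37, 25, 61, 65, 81, 98, 79, 67]
extract-min → returns 15:
  remove root 15; move last element 67 to root → [67, 37, 25, 61, 65, 81, 98, 79]
  67 vs smaller child 25 at index 2, swap → [25, 37, 67, 61, 65, 81, 98, 79]
extract-min → returns 25:
  remove root 25; move last element 79 to root → [79, 37, 67, 61, 65, 81, 98]
  79 vs smaller child 37 at index 1, swap → [37, 79, 67, 61, 65, 81, 98]
  79 vs smaller child 61 at index 3, swap → [37, 61, 67, 79, 65, 81, 98]
insert 118:
  append 118 at index 7 → [37, 61, 67, 79, 65, 81, 98, 118] (no swap needed)

[37, 61, 67, 79, 65, 81, 98, 118]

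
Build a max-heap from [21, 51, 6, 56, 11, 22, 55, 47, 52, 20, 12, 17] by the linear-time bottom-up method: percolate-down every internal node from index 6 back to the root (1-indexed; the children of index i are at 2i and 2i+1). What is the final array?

sift down from index 6: already satisfies heap property
sift down from index 5:
  11 vs larger child 20 at index 10, swap → [21, 51, 6, 56, 20, 22, 55, 47, 52, 11, 12, 17]
sift down from index 4: already satisfies heap property
sift down from index 3:
  6 vs larger child 55 at index 7, swap → [21, 51, 55, 56, 20, 22, 6, 47, 52, 11, 12, 17]
sift down from index 2:
  51 vs larger child 56 at index 4, swap → [21, 56, 55, 51, 20, 22, 6, 47, 52, 11, 12, 17]
  51 vs larger child 52 at index 9, swap → [21, 56, 55, 52, 20, 22, 6, 47, 51, 11, 12, 17]
sift down from index 1:
  21 vs larger child 56 at index 2, swap → [56, 21, 55, 52, 20, 22, 6, 47, 51, 11, 12, 17]
  21 vs larger child 52 at index 4, swap → [56, 52, 55, 21, 20, 22, 6, 47, 51, 11, 12, 17]
  21 vs larger child 51 at index 9, swap → [56, 52, 55, 51, 20, 22, 6, 47, 21, 11, 12, 17]

[56, 52, 55, 51, 20, 22, 6, 47, 21, 11, 12, 17]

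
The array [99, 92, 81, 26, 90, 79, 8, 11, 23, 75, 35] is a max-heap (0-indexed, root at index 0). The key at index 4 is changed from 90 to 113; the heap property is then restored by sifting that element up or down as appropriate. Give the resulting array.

[113, 99, 81, 26, 92, 79, 8, 11, 23, 75, 35]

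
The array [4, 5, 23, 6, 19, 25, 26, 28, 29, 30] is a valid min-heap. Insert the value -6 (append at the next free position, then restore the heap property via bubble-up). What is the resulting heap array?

[-6, 4, 23, 6, 5, 25, 26, 28, 29, 30, 19]

append -6 at index 10 → [4, 5, 23, 6, 19, 25, 26, 28, 29, 30, -6]
-6 < parent 19 at index 4, swap → [4, 5, 23, 6, -6, 25, 26, 28, 29, 30, 19]
-6 < parent 5 at index 1, swap → [4, -6, 23, 6, 5, 25, 26, 28, 29, 30, 19]
-6 < parent 4 at index 0, swap → [-6, 4, 23, 6, 5, 25, 26, 28, 29, 30, 19]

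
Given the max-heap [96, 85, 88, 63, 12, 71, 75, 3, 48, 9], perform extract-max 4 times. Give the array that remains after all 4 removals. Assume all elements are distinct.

[71, 63, 9, 48, 12, 3]

extract-max #1 returns 96:
  remove root 96; move last element 9 to root → [9, 85, 88, 63, 12, 71, 75, 3, 48]
  9 vs larger child 88 at index 2, swap → [88, 85, 9, 63, 12, 71, 75, 3, 48]
  9 vs larger child 75 at index 6, swap → [88, 85, 75, 63, 12, 71, 9, 3, 48]
extract-max #2 returns 88:
  remove root 88; move last element 48 to root → [48, 85, 75, 63, 12, 71, 9, 3]
  48 vs larger child 85 at index 1, swap → [85, 48, 75, 63, 12, 71, 9, 3]
  48 vs larger child 63 at index 3, swap → [85, 63, 75, 48, 12, 71, 9, 3]
extract-max #3 returns 85:
  remove root 85; move last element 3 to root → [3, 63, 75, 48, 12, 71, 9]
  3 vs larger child 75 at index 2, swap → [75, 63, 3, 48, 12, 71, 9]
  3 vs larger child 71 at index 5, swap → [75, 63, 71, 48, 12, 3, 9]
extract-max #4 returns 75:
  remove root 75; move last element 9 to root → [9, 63, 71, 48, 12, 3]
  9 vs larger child 71 at index 2, swap → [71, 63, 9, 48, 12, 3]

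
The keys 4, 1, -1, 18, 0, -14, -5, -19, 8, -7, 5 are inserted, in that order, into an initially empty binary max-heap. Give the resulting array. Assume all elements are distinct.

Insert 4:
  append 4 at index 0 → [4] (no swap needed)
Insert 1:
  append 1 at index 1 → [4, 1] (no swap needed)
Insert -1:
  append -1 at index 2 → [4, 1, -1] (no swap needed)
Insert 18:
  append 18 at index 3 → [4, 1, -1, 18]
  18 > parent 1 at index 1, swap → [4, 18, -1, 1]
  18 > parent 4 at index 0, swap → [18, 4, -1, 1]
Insert 0:
  append 0 at index 4 → [18, 4, -1, 1, 0] (no swap needed)
Insert -14:
  append -14 at index 5 → [18, 4, -1, 1, 0, -14] (no swap needed)
Insert -5:
  append -5 at index 6 → [18, 4, -1, 1, 0, -14, -5] (no swap needed)
Insert -19:
  append -19 at index 7 → [18, 4, -1, 1, 0, -14, -5, -19] (no swap needed)
Insert 8:
  append 8 at index 8 → [18, 4, -1, 1, 0, -14, -5, -19, 8]
  8 > parent 1 at index 3, swap → [18, 4, -1, 8, 0, -14, -5, -19, 1]
  8 > parent 4 at index 1, swap → [18, 8, -1, 4, 0, -14, -5, -19, 1]
Insert -7:
  append -7 at index 9 → [18, 8, -1, 4, 0, -14, -5, -19, 1, -7] (no swap needed)
Insert 5:
  append 5 at index 10 → [18, 8, -1, 4, 0, -14, -5, -19, 1, -7, 5]
  5 > parent 0 at index 4, swap → [18, 8, -1, 4, 5, -14, -5, -19, 1, -7, 0]

[18, 8, -1, 4, 5, -14, -5, -19, 1, -7, 0]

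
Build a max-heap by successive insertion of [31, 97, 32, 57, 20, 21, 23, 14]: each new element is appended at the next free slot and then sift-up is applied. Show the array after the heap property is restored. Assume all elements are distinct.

[97, 57, 32, 31, 20, 21, 23, 14]

Insert 31:
  append 31 at index 0 → [31] (no swap needed)
Insert 97:
  append 97 at index 1 → [31, 97]
  97 > parent 31 at index 0, swap → [97, 31]
Insert 32:
  append 32 at index 2 → [97, 31, 32] (no swap needed)
Insert 57:
  append 57 at index 3 → [97, 31, 32, 57]
  57 > parent 31 at index 1, swap → [97, 57, 32, 31]
Insert 20:
  append 20 at index 4 → [97, 57, 32, 31, 20] (no swap needed)
Insert 21:
  append 21 at index 5 → [97, 57, 32, 31, 20, 21] (no swap needed)
Insert 23:
  append 23 at index 6 → [97, 57, 32, 31, 20, 21, 23] (no swap needed)
Insert 14:
  append 14 at index 7 → [97, 57, 32, 31, 20, 21, 23, 14] (no swap needed)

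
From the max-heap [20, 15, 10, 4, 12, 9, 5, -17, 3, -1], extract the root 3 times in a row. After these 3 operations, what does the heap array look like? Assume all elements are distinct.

[10, 4, 9, 3, -1, -17, 5]

extract-max #1 returns 20:
  remove root 20; move last element -1 to root → [-1, 15, 10, 4, 12, 9, 5, -17, 3]
  -1 vs larger child 15 at index 1, swap → [15, -1, 10, 4, 12, 9, 5, -17, 3]
  -1 vs larger child 12 at index 4, swap → [15, 12, 10, 4, -1, 9, 5, -17, 3]
extract-max #2 returns 15:
  remove root 15; move last element 3 to root → [3, 12, 10, 4, -1, 9, 5, -17]
  3 vs larger child 12 at index 1, swap → [12, 3, 10, 4, -1, 9, 5, -17]
  3 vs larger child 4 at index 3, swap → [12, 4, 10, 3, -1, 9, 5, -17]
extract-max #3 returns 12:
  remove root 12; move last element -17 to root → [-17, 4, 10, 3, -1, 9, 5]
  -17 vs larger child 10 at index 2, swap → [10, 4, -17, 3, -1, 9, 5]
  -17 vs larger child 9 at index 5, swap → [10, 4, 9, 3, -1, -17, 5]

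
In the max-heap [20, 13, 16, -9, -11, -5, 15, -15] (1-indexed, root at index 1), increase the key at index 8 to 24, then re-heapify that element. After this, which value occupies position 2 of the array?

set index 8 from -15 to 24 → [20, 13, 16, -9, -11, -5, 15, 24]
24 > parent -9 at index 4, swap → [20, 13, 16, 24, -11, -5, 15, -9]
24 > parent 13 at index 2, swap → [20, 24, 16, 13, -11, -5, 15, -9]
24 > parent 20 at index 1, swap → [24, 20, 16, 13, -11, -5, 15, -9]
resulting array: [24, 20, 16, 13, -11, -5, 15, -9]

20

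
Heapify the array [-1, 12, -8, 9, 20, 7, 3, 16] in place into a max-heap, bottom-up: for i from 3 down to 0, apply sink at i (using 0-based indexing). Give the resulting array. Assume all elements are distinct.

sift down from index 3:
  9 vs only child 16 at index 7, swap → [-1, 12, -8, 16, 20, 7, 3, 9]
sift down from index 2:
  -8 vs larger child 7 at index 5, swap → [-1, 12, 7, 16, 20, -8, 3, 9]
sift down from index 1:
  12 vs larger child 20 at index 4, swap → [-1, 20, 7, 16, 12, -8, 3, 9]
sift down from index 0:
  -1 vs larger child 20 at index 1, swap → [20, -1, 7, 16, 12, -8, 3, 9]
  -1 vs larger child 16 at index 3, swap → [20, 16, 7, -1, 12, -8, 3, 9]
  -1 vs only child 9 at index 7, swap → [20, 16, 7, 9, 12, -8, 3, -1]

[20, 16, 7, 9, 12, -8, 3, -1]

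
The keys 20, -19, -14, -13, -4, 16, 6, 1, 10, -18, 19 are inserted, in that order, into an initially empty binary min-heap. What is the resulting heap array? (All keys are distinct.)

[-19, -18, -14, 1, -13, 16, 6, 20, 10, -4, 19]

Insert 20:
  append 20 at index 0 → [20] (no swap needed)
Insert -19:
  append -19 at index 1 → [20, -19]
  -19 < parent 20 at index 0, swap → [-19, 20]
Insert -14:
  append -14 at index 2 → [-19, 20, -14] (no swap needed)
Insert -13:
  append -13 at index 3 → [-19, 20, -14, -13]
  -13 < parent 20 at index 1, swap → [-19, -13, -14, 20]
Insert -4:
  append -4 at index 4 → [-19, -13, -14, 20, -4] (no swap needed)
Insert 16:
  append 16 at index 5 → [-19, -13, -14, 20, -4, 16] (no swap needed)
Insert 6:
  append 6 at index 6 → [-19, -13, -14, 20, -4, 16, 6] (no swap needed)
Insert 1:
  append 1 at index 7 → [-19, -13, -14, 20, -4, 16, 6, 1]
  1 < parent 20 at index 3, swap → [-19, -13, -14, 1, -4, 16, 6, 20]
Insert 10:
  append 10 at index 8 → [-19, -13, -14, 1, -4, 16, 6, 20, 10] (no swap needed)
Insert -18:
  append -18 at index 9 → [-19, -13, -14, 1, -4, 16, 6, 20, 10, -18]
  -18 < parent -4 at index 4, swap → [-19, -13, -14, 1, -18, 16, 6, 20, 10, -4]
  -18 < parent -13 at index 1, swap → [-19, -18, -14, 1, -13, 16, 6, 20, 10, -4]
Insert 19:
  append 19 at index 10 → [-19, -18, -14, 1, -13, 16, 6, 20, 10, -4, 19] (no swap needed)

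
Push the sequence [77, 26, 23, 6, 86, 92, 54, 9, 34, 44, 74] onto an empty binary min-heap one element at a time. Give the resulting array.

[6, 9, 26, 23, 44, 92, 54, 77, 34, 86, 74]

Insert 77:
  append 77 at index 0 → [77] (no swap needed)
Insert 26:
  append 26 at index 1 → [77, 26]
  26 < parent 77 at index 0, swap → [26, 77]
Insert 23:
  append 23 at index 2 → [26, 77, 23]
  23 < parent 26 at index 0, swap → [23, 77, 26]
Insert 6:
  append 6 at index 3 → [23, 77, 26, 6]
  6 < parent 77 at index 1, swap → [23, 6, 26, 77]
  6 < parent 23 at index 0, swap → [6, 23, 26, 77]
Insert 86:
  append 86 at index 4 → [6, 23, 26, 77, 86] (no swap needed)
Insert 92:
  append 92 at index 5 → [6, 23, 26, 77, 86, 92] (no swap needed)
Insert 54:
  append 54 at index 6 → [6, 23, 26, 77, 86, 92, 54] (no swap needed)
Insert 9:
  append 9 at index 7 → [6, 23, 26, 77, 86, 92, 54, 9]
  9 < parent 77 at index 3, swap → [6, 23, 26, 9, 86, 92, 54, 77]
  9 < parent 23 at index 1, swap → [6, 9, 26, 23, 86, 92, 54, 77]
Insert 34:
  append 34 at index 8 → [6, 9, 26, 23, 86, 92, 54, 77, 34] (no swap needed)
Insert 44:
  append 44 at index 9 → [6, 9, 26, 23, 86, 92, 54, 77, 34, 44]
  44 < parent 86 at index 4, swap → [6, 9, 26, 23, 44, 92, 54, 77, 34, 86]
Insert 74:
  append 74 at index 10 → [6, 9, 26, 23, 44, 92, 54, 77, 34, 86, 74] (no swap needed)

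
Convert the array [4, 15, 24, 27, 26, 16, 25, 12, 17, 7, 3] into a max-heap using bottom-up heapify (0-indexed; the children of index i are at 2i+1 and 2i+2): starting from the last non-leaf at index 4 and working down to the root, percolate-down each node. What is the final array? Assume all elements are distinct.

[27, 26, 25, 17, 7, 16, 24, 12, 15, 4, 3]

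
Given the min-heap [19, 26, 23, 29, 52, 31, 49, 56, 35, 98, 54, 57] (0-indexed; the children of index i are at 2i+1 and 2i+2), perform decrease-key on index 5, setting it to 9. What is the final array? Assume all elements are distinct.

set index 5 from 31 to 9 → [19, 26, 23, 29, 52, 9, 49, 56, 35, 98, 54, 57]
9 < parent 23 at index 2, swap → [19, 26, 9, 29, 52, 23, 49, 56, 35, 98, 54, 57]
9 < parent 19 at index 0, swap → [9, 26, 19, 29, 52, 23, 49, 56, 35, 98, 54, 57]

[9, 26, 19, 29, 52, 23, 49, 56, 35, 98, 54, 57]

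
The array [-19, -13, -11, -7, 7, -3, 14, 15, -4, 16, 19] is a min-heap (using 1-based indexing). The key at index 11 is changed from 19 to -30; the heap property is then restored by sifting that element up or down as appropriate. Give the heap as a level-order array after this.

set index 11 from 19 to -30 → [-19, -13, -11, -7, 7, -3, 14, 15, -4, 16, -30]
-30 < parent 7 at index 5, swap → [-19, -13, -11, -7, -30, -3, 14, 15, -4, 16, 7]
-30 < parent -13 at index 2, swap → [-19, -30, -11, -7, -13, -3, 14, 15, -4, 16, 7]
-30 < parent -19 at index 1, swap → [-30, -19, -11, -7, -13, -3, 14, 15, -4, 16, 7]

[-30, -19, -11, -7, -13, -3, 14, 15, -4, 16, 7]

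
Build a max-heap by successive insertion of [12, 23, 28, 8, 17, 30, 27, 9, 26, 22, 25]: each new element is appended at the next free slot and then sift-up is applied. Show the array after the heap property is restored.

[30, 26, 28, 17, 25, 23, 27, 8, 9, 12, 22]

Insert 12:
  append 12 at index 0 → [12] (no swap needed)
Insert 23:
  append 23 at index 1 → [12, 23]
  23 > parent 12 at index 0, swap → [23, 12]
Insert 28:
  append 28 at index 2 → [23, 12, 28]
  28 > parent 23 at index 0, swap → [28, 12, 23]
Insert 8:
  append 8 at index 3 → [28, 12, 23, 8] (no swap needed)
Insert 17:
  append 17 at index 4 → [28, 12, 23, 8, 17]
  17 > parent 12 at index 1, swap → [28, 17, 23, 8, 12]
Insert 30:
  append 30 at index 5 → [28, 17, 23, 8, 12, 30]
  30 > parent 23 at index 2, swap → [28, 17, 30, 8, 12, 23]
  30 > parent 28 at index 0, swap → [30, 17, 28, 8, 12, 23]
Insert 27:
  append 27 at index 6 → [30, 17, 28, 8, 12, 23, 27] (no swap needed)
Insert 9:
  append 9 at index 7 → [30, 17, 28, 8, 12, 23, 27, 9]
  9 > parent 8 at index 3, swap → [30, 17, 28, 9, 12, 23, 27, 8]
Insert 26:
  append 26 at index 8 → [30, 17, 28, 9, 12, 23, 27, 8, 26]
  26 > parent 9 at index 3, swap → [30, 17, 28, 26, 12, 23, 27, 8, 9]
  26 > parent 17 at index 1, swap → [30, 26, 28, 17, 12, 23, 27, 8, 9]
Insert 22:
  append 22 at index 9 → [30, 26, 28, 17, 12, 23, 27, 8, 9, 22]
  22 > parent 12 at index 4, swap → [30, 26, 28, 17, 22, 23, 27, 8, 9, 12]
Insert 25:
  append 25 at index 10 → [30, 26, 28, 17, 22, 23, 27, 8, 9, 12, 25]
  25 > parent 22 at index 4, swap → [30, 26, 28, 17, 25, 23, 27, 8, 9, 12, 22]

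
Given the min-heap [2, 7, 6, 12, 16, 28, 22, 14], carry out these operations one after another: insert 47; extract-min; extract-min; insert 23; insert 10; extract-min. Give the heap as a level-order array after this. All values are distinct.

[10, 12, 22, 14, 16, 28, 47, 23]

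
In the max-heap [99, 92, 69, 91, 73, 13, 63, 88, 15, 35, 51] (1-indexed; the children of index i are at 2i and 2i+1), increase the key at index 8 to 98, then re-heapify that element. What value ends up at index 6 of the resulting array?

13

set index 8 from 88 to 98 → [99, 92, 69, 91, 73, 13, 63, 98, 15, 35, 51]
98 > parent 91 at index 4, swap → [99, 92, 69, 98, 73, 13, 63, 91, 15, 35, 51]
98 > parent 92 at index 2, swap → [99, 98, 69, 92, 73, 13, 63, 91, 15, 35, 51]
resulting array: [99, 98, 69, 92, 73, 13, 63, 91, 15, 35, 51]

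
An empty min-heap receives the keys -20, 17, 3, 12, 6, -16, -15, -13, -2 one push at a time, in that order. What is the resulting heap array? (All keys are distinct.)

[-20, -13, -16, -2, 12, 3, -15, 17, 6]

Insert -20:
  append -20 at index 0 → [-20] (no swap needed)
Insert 17:
  append 17 at index 1 → [-20, 17] (no swap needed)
Insert 3:
  append 3 at index 2 → [-20, 17, 3] (no swap needed)
Insert 12:
  append 12 at index 3 → [-20, 17, 3, 12]
  12 < parent 17 at index 1, swap → [-20, 12, 3, 17]
Insert 6:
  append 6 at index 4 → [-20, 12, 3, 17, 6]
  6 < parent 12 at index 1, swap → [-20, 6, 3, 17, 12]
Insert -16:
  append -16 at index 5 → [-20, 6, 3, 17, 12, -16]
  -16 < parent 3 at index 2, swap → [-20, 6, -16, 17, 12, 3]
Insert -15:
  append -15 at index 6 → [-20, 6, -16, 17, 12, 3, -15] (no swap needed)
Insert -13:
  append -13 at index 7 → [-20, 6, -16, 17, 12, 3, -15, -13]
  -13 < parent 17 at index 3, swap → [-20, 6, -16, -13, 12, 3, -15, 17]
  -13 < parent 6 at index 1, swap → [-20, -13, -16, 6, 12, 3, -15, 17]
Insert -2:
  append -2 at index 8 → [-20, -13, -16, 6, 12, 3, -15, 17, -2]
  -2 < parent 6 at index 3, swap → [-20, -13, -16, -2, 12, 3, -15, 17, 6]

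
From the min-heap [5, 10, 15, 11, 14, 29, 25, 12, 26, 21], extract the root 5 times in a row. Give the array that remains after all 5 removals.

extract-min #1 returns 5:
  remove root 5; move last element 21 to root → [21, 10, 15, 11, 14, 29, 25, 12, 26]
  21 vs smaller child 10 at index 1, swap → [10, 21, 15, 11, 14, 29, 25, 12, 26]
  21 vs smaller child 11 at index 3, swap → [10, 11, 15, 21, 14, 29, 25, 12, 26]
  21 vs smaller child 12 at index 7, swap → [10, 11, 15, 12, 14, 29, 25, 21, 26]
extract-min #2 returns 10:
  remove root 10; move last element 26 to root → [26, 11, 15, 12, 14, 29, 25, 21]
  26 vs smaller child 11 at index 1, swap → [11, 26, 15, 12, 14, 29, 25, 21]
  26 vs smaller child 12 at index 3, swap → [11, 12, 15, 26, 14, 29, 25, 21]
  26 vs only child 21 at index 7, swap → [11, 12, 15, 21, 14, 29, 25, 26]
extract-min #3 returns 11:
  remove root 11; move last element 26 to root → [26, 12, 15, 21, 14, 29, 25]
  26 vs smaller child 12 at index 1, swap → [12, 26, 15, 21, 14, 29, 25]
  26 vs smaller child 14 at index 4, swap → [12, 14, 15, 21, 26, 29, 25]
extract-min #4 returns 12:
  remove root 12; move last element 25 to root → [25, 14, 15, 21, 26, 29]
  25 vs smaller child 14 at index 1, swap → [14, 25, 15, 21, 26, 29]
  25 vs smaller child 21 at index 3, swap → [14, 21, 15, 25, 26, 29]
extract-min #5 returns 14:
  remove root 14; move last element 29 to root → [29, 21, 15, 25, 26]
  29 vs smaller child 15 at index 2, swap → [15, 21, 29, 25, 26]

[15, 21, 29, 25, 26]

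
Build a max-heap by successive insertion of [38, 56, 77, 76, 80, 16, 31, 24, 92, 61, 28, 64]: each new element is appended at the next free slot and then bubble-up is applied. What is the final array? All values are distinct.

Insert 38:
  append 38 at index 0 → [38] (no swap needed)
Insert 56:
  append 56 at index 1 → [38, 56]
  56 > parent 38 at index 0, swap → [56, 38]
Insert 77:
  append 77 at index 2 → [56, 38, 77]
  77 > parent 56 at index 0, swap → [77, 38, 56]
Insert 76:
  append 76 at index 3 → [77, 38, 56, 76]
  76 > parent 38 at index 1, swap → [77, 76, 56, 38]
Insert 80:
  append 80 at index 4 → [77, 76, 56, 38, 80]
  80 > parent 76 at index 1, swap → [77, 80, 56, 38, 76]
  80 > parent 77 at index 0, swap → [80, 77, 56, 38, 76]
Insert 16:
  append 16 at index 5 → [80, 77, 56, 38, 76, 16] (no swap needed)
Insert 31:
  append 31 at index 6 → [80, 77, 56, 38, 76, 16, 31] (no swap needed)
Insert 24:
  append 24 at index 7 → [80, 77, 56, 38, 76, 16, 31, 24] (no swap needed)
Insert 92:
  append 92 at index 8 → [80, 77, 56, 38, 76, 16, 31, 24, 92]
  92 > parent 38 at index 3, swap → [80, 77, 56, 92, 76, 16, 31, 24, 38]
  92 > parent 77 at index 1, swap → [80, 92, 56, 77, 76, 16, 31, 24, 38]
  92 > parent 80 at index 0, swap → [92, 80, 56, 77, 76, 16, 31, 24, 38]
Insert 61:
  append 61 at index 9 → [92, 80, 56, 77, 76, 16, 31, 24, 38, 61] (no swap needed)
Insert 28:
  append 28 at index 10 → [92, 80, 56, 77, 76, 16, 31, 24, 38, 61, 28] (no swap needed)
Insert 64:
  append 64 at index 11 → [92, 80, 56, 77, 76, 16, 31, 24, 38, 61, 28, 64]
  64 > parent 16 at index 5, swap → [92, 80, 56, 77, 76, 64, 31, 24, 38, 61, 28, 16]
  64 > parent 56 at index 2, swap → [92, 80, 64, 77, 76, 56, 31, 24, 38, 61, 28, 16]

[92, 80, 64, 77, 76, 56, 31, 24, 38, 61, 28, 16]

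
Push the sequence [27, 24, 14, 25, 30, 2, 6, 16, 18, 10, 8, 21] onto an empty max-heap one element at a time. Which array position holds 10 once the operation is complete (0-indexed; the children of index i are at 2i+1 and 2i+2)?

Insert 27:
  append 27 at index 0 → [27] (no swap needed)
Insert 24:
  append 24 at index 1 → [27, 24] (no swap needed)
Insert 14:
  append 14 at index 2 → [27, 24, 14] (no swap needed)
Insert 25:
  append 25 at index 3 → [27, 24, 14, 25]
  25 > parent 24 at index 1, swap → [27, 25, 14, 24]
Insert 30:
  append 30 at index 4 → [27, 25, 14, 24, 30]
  30 > parent 25 at index 1, swap → [27, 30, 14, 24, 25]
  30 > parent 27 at index 0, swap → [30, 27, 14, 24, 25]
Insert 2:
  append 2 at index 5 → [30, 27, 14, 24, 25, 2] (no swap needed)
Insert 6:
  append 6 at index 6 → [30, 27, 14, 24, 25, 2, 6] (no swap needed)
Insert 16:
  append 16 at index 7 → [30, 27, 14, 24, 25, 2, 6, 16] (no swap needed)
Insert 18:
  append 18 at index 8 → [30, 27, 14, 24, 25, 2, 6, 16, 18] (no swap needed)
Insert 10:
  append 10 at index 9 → [30, 27, 14, 24, 25, 2, 6, 16, 18, 10] (no swap needed)
Insert 8:
  append 8 at index 10 → [30, 27, 14, 24, 25, 2, 6, 16, 18, 10, 8] (no swap needed)
Insert 21:
  append 21 at index 11 → [30, 27, 14, 24, 25, 2, 6, 16, 18, 10, 8, 21]
  21 > parent 2 at index 5, swap → [30, 27, 14, 24, 25, 21, 6, 16, 18, 10, 8, 2]
  21 > parent 14 at index 2, swap → [30, 27, 21, 24, 25, 14, 6, 16, 18, 10, 8, 2]
resulting array: [30, 27, 21, 24, 25, 14, 6, 16, 18, 10, 8, 2]

9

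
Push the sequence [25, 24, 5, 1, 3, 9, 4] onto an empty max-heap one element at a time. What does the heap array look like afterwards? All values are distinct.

Insert 25:
  append 25 at index 0 → [25] (no swap needed)
Insert 24:
  append 24 at index 1 → [25, 24] (no swap needed)
Insert 5:
  append 5 at index 2 → [25, 24, 5] (no swap needed)
Insert 1:
  append 1 at index 3 → [25, 24, 5, 1] (no swap needed)
Insert 3:
  append 3 at index 4 → [25, 24, 5, 1, 3] (no swap needed)
Insert 9:
  append 9 at index 5 → [25, 24, 5, 1, 3, 9]
  9 > parent 5 at index 2, swap → [25, 24, 9, 1, 3, 5]
Insert 4:
  append 4 at index 6 → [25, 24, 9, 1, 3, 5, 4] (no swap needed)

[25, 24, 9, 1, 3, 5, 4]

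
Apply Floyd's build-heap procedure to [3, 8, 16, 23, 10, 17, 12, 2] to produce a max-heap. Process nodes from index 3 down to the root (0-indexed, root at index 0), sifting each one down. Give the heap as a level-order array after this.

sift down from index 3: already satisfies heap property
sift down from index 2:
  16 vs larger child 17 at index 5, swap → [3, 8, 17, 23, 10, 16, 12, 2]
sift down from index 1:
  8 vs larger child 23 at index 3, swap → [3, 23, 17, 8, 10, 16, 12, 2]
sift down from index 0:
  3 vs larger child 23 at index 1, swap → [23, 3, 17, 8, 10, 16, 12, 2]
  3 vs larger child 10 at index 4, swap → [23, 10, 17, 8, 3, 16, 12, 2]

[23, 10, 17, 8, 3, 16, 12, 2]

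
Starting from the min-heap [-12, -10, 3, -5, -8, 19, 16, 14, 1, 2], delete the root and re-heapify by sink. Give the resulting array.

[-10, -8, 3, -5, 2, 19, 16, 14, 1]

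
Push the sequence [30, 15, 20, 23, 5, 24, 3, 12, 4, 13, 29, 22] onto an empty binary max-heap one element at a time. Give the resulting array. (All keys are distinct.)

Insert 30:
  append 30 at index 0 → [30] (no swap needed)
Insert 15:
  append 15 at index 1 → [30, 15] (no swap needed)
Insert 20:
  append 20 at index 2 → [30, 15, 20] (no swap needed)
Insert 23:
  append 23 at index 3 → [30, 15, 20, 23]
  23 > parent 15 at index 1, swap → [30, 23, 20, 15]
Insert 5:
  append 5 at index 4 → [30, 23, 20, 15, 5] (no swap needed)
Insert 24:
  append 24 at index 5 → [30, 23, 20, 15, 5, 24]
  24 > parent 20 at index 2, swap → [30, 23, 24, 15, 5, 20]
Insert 3:
  append 3 at index 6 → [30, 23, 24, 15, 5, 20, 3] (no swap needed)
Insert 12:
  append 12 at index 7 → [30, 23, 24, 15, 5, 20, 3, 12] (no swap needed)
Insert 4:
  append 4 at index 8 → [30, 23, 24, 15, 5, 20, 3, 12, 4] (no swap needed)
Insert 13:
  append 13 at index 9 → [30, 23, 24, 15, 5, 20, 3, 12, 4, 13]
  13 > parent 5 at index 4, swap → [30, 23, 24, 15, 13, 20, 3, 12, 4, 5]
Insert 29:
  append 29 at index 10 → [30, 23, 24, 15, 13, 20, 3, 12, 4, 5, 29]
  29 > parent 13 at index 4, swap → [30, 23, 24, 15, 29, 20, 3, 12, 4, 5, 13]
  29 > parent 23 at index 1, swap → [30, 29, 24, 15, 23, 20, 3, 12, 4, 5, 13]
Insert 22:
  append 22 at index 11 → [30, 29, 24, 15, 23, 20, 3, 12, 4, 5, 13, 22]
  22 > parent 20 at index 5, swap → [30, 29, 24, 15, 23, 22, 3, 12, 4, 5, 13, 20]

[30, 29, 24, 15, 23, 22, 3, 12, 4, 5, 13, 20]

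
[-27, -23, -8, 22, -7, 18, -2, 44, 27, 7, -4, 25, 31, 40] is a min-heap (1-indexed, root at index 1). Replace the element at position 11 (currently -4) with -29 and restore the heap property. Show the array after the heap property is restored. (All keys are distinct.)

[-29, -27, -8, 22, -23, 18, -2, 44, 27, 7, -7, 25, 31, 40]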